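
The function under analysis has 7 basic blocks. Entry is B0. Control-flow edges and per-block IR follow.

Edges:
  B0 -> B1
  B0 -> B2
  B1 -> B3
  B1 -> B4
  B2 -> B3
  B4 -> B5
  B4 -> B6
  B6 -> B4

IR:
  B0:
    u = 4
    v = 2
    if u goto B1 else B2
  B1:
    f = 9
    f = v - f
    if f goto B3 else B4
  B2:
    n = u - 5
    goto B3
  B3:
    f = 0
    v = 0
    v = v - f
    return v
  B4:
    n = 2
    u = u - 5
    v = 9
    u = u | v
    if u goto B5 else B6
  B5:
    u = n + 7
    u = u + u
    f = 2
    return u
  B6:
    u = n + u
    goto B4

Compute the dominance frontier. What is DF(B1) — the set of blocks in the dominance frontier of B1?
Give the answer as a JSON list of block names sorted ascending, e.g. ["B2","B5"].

Answer: ["B3"]

Derivation:
idom tree: B1←B0 B2←B0 B3←B0 B4←B1 B5←B4 B6←B4
Join-block Dom:
  B3: preds {B1,B2}: {B0,B1} ∩ {B0,B2} = {B0}; idom=B0
  B4: preds {B1,B6}: {B0,B1} ∩ {B0,B1,B4,B6} = {B0,B1}; idom=B1

Frontier:
  join B3 pred B1: B1 stop@B0
  join B3 pred B2: B2 stop@B0
  join B4 pred B1: · stop@B1
  join B4 pred B6: B6→B4 stop@B1
  B0 → ∅
  B1 → {B3}
  B2 → {B3}
  B3 → ∅
  B4 → {B4}
  B5 → ∅
  B6 → {B4}

DF(B1) = ["B3"]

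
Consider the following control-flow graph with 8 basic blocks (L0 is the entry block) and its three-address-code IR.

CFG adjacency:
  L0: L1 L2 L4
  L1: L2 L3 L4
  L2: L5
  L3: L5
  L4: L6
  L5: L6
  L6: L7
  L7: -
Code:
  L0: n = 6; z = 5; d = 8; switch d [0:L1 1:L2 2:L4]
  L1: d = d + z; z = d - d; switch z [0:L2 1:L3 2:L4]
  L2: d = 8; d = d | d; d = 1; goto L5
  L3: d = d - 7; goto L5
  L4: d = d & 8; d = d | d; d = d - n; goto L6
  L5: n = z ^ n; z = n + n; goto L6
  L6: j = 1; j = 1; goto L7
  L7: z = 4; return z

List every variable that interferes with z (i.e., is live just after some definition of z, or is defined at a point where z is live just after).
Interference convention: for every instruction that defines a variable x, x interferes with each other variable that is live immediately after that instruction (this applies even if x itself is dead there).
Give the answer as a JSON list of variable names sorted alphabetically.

Answer: ["d", "n"]

Derivation:
def/use:
  L0: def={d,n,z} ue=∅
  L1: def={d,z} ue={d,z}
  L2: def={d} ue=∅
  L3: def={d} ue={d}
  L4: def={d} ue={d,n}
  L5: def={n,z} ue={n,z}
  L6: def={j} ue=∅
  L7: def={z} ue=∅

Backward fixpoint:
  live L0: ∅→{d,n,z}
  live L1: {d,n,z}→{d,n,z}
  live L2: {n,z}→{n,z}
  live L3: {d,n,z}→{n,z}
  live L4: {d,n}→∅
  live L5: {n,z}→∅
  live L6: ∅→∅
  live L7: ∅→∅

Conflict graph:
  d: {n,z}
  j: ∅
  n: {d,z}
  z: {d,n}

N(z) = ["d", "n"]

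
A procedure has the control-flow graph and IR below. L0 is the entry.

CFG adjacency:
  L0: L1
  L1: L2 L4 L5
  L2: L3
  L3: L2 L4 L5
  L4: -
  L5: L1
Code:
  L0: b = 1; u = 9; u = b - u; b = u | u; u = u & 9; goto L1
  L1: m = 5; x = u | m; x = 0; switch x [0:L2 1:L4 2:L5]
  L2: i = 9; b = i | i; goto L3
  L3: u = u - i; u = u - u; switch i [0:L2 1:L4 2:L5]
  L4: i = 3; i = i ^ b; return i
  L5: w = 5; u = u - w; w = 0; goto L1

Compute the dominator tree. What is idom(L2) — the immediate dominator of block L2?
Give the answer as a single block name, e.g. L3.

Answer: L1

Working:
idom tree: L1←L0 L2←L1 L3←L2 L4←L1 L5←L1
Join-block Dom:
  L1: preds {L0,L5}: {L0} ∩ {L0,L1,L5} = {L0}; idom=L0
  L2: preds {L1,L3}: {L0,L1} ∩ {L0,L1,L2,L3} = {L0,L1}; idom=L1
  L4: preds {L1,L3}: {L0,L1} ∩ {L0,L1,L2,L3} = {L0,L1}; idom=L1
  L5: preds {L1,L3}: {L0,L1} ∩ {L0,L1,L2,L3} = {L0,L1}; idom=L1

idom(L2) = L1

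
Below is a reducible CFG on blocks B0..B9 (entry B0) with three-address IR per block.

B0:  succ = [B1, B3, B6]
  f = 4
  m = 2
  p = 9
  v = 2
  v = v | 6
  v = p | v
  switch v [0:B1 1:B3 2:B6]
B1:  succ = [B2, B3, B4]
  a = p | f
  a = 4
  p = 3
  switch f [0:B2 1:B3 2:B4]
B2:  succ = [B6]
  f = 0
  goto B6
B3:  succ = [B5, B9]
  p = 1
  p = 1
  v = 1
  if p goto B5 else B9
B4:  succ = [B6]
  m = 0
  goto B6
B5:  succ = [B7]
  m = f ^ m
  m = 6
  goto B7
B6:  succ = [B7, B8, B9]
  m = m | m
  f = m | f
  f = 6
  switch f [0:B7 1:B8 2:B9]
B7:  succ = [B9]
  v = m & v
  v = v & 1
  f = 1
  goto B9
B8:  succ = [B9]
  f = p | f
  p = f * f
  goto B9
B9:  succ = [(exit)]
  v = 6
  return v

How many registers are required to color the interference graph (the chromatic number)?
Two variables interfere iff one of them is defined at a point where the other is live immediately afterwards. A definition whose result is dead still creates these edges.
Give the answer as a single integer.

Block summaries:
  B0: def={f,m,p,v} ue=∅
  B1: def={a,p} ue={f,p}
  B2: def={f} ue=∅
  B3: def={p,v} ue=∅
  B4: def={m} ue=∅
  B5: def={m} ue={f,m}
  B6: def={f,m} ue={f,m}
  B7: def={f,v} ue={m,v}
  B8: def={f,p} ue={f,p}
  B9: def={v} ue=∅

Live sets:
  B0 li=∅ lo={f,m,p,v}
  B1 li={f,m,p,v} lo={f,m,p,v}
  B2 li={m,p,v} lo={f,m,p,v}
  B3 li={f,m} lo={f,m,v}
  B4 li={f,p,v} lo={f,m,p,v}
  B5 li={f,m,v} lo={m,v}
  B6 li={f,m,p,v} lo={f,m,p,v}
  B7 li={m,v} lo=∅
  B8 li={f,p} lo=∅
  B9 li=∅ lo=∅

Conflict graph:
  a: {f,m,v}
  f: {a,m,p,v}
  m: {a,f,p,v}
  p: {f,m,v}
  v: {a,f,m,p}

Colouring:
  lower bound: {a,f,m,v} mutually conflict ⇒ χ ≥ 4
  assign a→r3 f→r0 m→r1 p→r3 v→r2 — no edge inside a register ⇒ χ ≤ 4
  χ = 4

Answer: 4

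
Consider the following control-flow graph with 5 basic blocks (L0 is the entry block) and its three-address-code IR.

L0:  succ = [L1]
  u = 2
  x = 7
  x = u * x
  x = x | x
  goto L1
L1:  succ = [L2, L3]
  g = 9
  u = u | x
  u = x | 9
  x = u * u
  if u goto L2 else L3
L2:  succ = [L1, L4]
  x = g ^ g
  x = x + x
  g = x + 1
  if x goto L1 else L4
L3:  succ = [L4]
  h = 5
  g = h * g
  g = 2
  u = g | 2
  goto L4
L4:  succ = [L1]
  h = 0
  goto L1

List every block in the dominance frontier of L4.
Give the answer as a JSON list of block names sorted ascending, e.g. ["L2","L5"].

idom tree: L1←L0 L2←L1 L3←L1 L4←L1
Join-block Dom:
  L1: preds {L0,L2,L4}: {L0} ∩ {L0,L1,L2} ∩ {L0,L1,L4} = {L0}; idom=L0
  L4: preds {L2,L3}: {L0,L1,L2} ∩ {L0,L1,L3} = {L0,L1}; idom=L1

DF derivation:
  join L1 pred L0: · stop@L0
  join L1 pred L2: L2→L1 stop@L0
  join L1 pred L4: L4→L1 stop@L0
  join L4 pred L2: L2 stop@L1
  join L4 pred L3: L3 stop@L1
  L0: DF=∅
  L1: DF={L1}
  L2: DF={L1,L4}
  L3: DF={L4}
  L4: DF={L1}

DF(L4) = ["L1"]

Answer: ["L1"]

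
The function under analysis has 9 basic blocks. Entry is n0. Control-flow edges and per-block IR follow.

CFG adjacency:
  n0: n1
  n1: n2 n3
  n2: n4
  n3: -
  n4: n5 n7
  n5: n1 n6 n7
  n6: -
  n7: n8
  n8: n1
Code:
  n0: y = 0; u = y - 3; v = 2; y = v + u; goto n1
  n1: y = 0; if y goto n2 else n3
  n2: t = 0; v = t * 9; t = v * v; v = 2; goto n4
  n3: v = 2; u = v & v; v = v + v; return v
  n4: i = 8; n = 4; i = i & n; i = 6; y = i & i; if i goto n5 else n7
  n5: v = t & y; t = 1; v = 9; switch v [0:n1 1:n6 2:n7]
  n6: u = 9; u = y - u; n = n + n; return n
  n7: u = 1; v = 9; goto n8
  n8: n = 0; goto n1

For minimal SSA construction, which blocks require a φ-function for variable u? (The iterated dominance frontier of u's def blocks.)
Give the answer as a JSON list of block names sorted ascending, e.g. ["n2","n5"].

Answer: ["n1"]

Analysis:
idom tree: n1←n0 n2←n1 n3←n1 n4←n2 n5←n4 n6←n5 n7←n4 n8←n7
Dom∩ at merges:
  n1: preds {n0,n5,n8}: {n0} ∩ {n0,n1,n2,n4,n5} ∩ {n0,n1,n2,n4,n7,n8} = {n0}; idom=n0
  n7: preds {n4,n5}: {n0,n1,n2,n4} ∩ {n0,n1,n2,n4,n5} = {n0,n1,n2,n4}; idom=n4

DF walk-up:
  join n1 pred n0: · stop@n0
  join n1 pred n5: n5→n4→n2→n1 stop@n0
  join n1 pred n8: n8→n7→n4→n2→n1 stop@n0
  join n7 pred n4: · stop@n4
  join n7 pred n5: n5 stop@n4
  n0 → ∅
  n1 → {n1}
  n2 → {n1}
  n3 → ∅
  n4 → {n1}
  n5 → {n1,n7}
  n6 → ∅
  n7 → {n1}
  n8 → {n1}

φ for u: defs {n0,n3,n6,n7}
  DF⁺ = {n1}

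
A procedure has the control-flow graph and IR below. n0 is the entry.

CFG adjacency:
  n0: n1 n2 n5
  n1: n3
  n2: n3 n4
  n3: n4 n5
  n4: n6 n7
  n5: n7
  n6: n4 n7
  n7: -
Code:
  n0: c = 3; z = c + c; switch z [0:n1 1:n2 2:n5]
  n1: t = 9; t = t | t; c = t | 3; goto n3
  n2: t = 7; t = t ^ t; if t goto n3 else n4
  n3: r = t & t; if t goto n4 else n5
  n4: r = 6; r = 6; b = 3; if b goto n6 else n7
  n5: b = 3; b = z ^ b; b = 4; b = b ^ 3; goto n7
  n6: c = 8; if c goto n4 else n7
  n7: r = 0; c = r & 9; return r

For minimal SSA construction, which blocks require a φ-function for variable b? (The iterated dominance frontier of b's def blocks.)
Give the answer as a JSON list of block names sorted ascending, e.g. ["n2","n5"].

Answer: ["n4", "n7"]

Working:
idom tree: n1←n0 n2←n0 n3←n0 n4←n0 n5←n0 n6←n4 n7←n0
Dom at joins:
  n3: preds {n1,n2}: {n0,n1} ∩ {n0,n2} = {n0}; idom=n0
  n4: preds {n2,n3,n6}: {n0,n2} ∩ {n0,n3} ∩ {n0,n4,n6} = {n0}; idom=n0
  n5: preds {n0,n3}: {n0} ∩ {n0,n3} = {n0}; idom=n0
  n7: preds {n4,n5,n6}: {n0,n4} ∩ {n0,n5} ∩ {n0,n4,n6} = {n0}; idom=n0

DF walk-up:
  join n3 pred n1: n1 stop@n0
  join n3 pred n2: n2 stop@n0
  join n4 pred n2: n2 stop@n0
  join n4 pred n3: n3 stop@n0
  join n4 pred n6: n6→n4 stop@n0
  join n5 pred n0: · stop@n0
  join n5 pred n3: n3 stop@n0
  join n7 pred n4: n4 stop@n0
  join n7 pred n5: n5 stop@n0
  join n7 pred n6: n6→n4 stop@n0
  DF(n0)=∅
  DF(n1)={n3}
  DF(n2)={n3,n4}
  DF(n3)={n4,n5}
  DF(n4)={n4,n7}
  DF(n5)={n7}
  DF(n6)={n4,n7}
  DF(n7)=∅

φ for b: defs {n4,n5}
  DF⁺ = {n4,n7}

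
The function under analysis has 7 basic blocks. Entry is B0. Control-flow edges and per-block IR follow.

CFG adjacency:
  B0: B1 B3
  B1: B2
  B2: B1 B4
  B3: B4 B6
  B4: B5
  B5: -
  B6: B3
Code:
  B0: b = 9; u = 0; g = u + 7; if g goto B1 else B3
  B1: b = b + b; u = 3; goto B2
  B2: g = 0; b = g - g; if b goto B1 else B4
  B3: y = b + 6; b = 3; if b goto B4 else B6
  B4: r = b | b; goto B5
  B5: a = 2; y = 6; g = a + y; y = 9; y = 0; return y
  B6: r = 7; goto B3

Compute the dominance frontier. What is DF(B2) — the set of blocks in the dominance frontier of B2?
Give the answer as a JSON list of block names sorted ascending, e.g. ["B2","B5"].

Answer: ["B1", "B4"]

Derivation:
idom tree: B1←B0 B2←B1 B3←B0 B4←B0 B5←B4 B6←B3
Join-block Dom:
  B1: preds {B0,B2}: {B0} ∩ {B0,B1,B2} = {B0}; idom=B0
  B3: preds {B0,B6}: {B0} ∩ {B0,B3,B6} = {B0}; idom=B0
  B4: preds {B2,B3}: {B0,B1,B2} ∩ {B0,B3} = {B0}; idom=B0

Frontier:
  B1←B0: walk · to B0
  B1←B2: walk B2→B1 to B0
  B3←B0: walk · to B0
  B3←B6: walk B6→B3 to B0
  B4←B2: walk B2→B1 to B0
  B4←B3: walk B3 to B0
  B0 → ∅
  B1 → {B1,B4}
  B2 → {B1,B4}
  B3 → {B3,B4}
  B4 → ∅
  B5 → ∅
  B6 → {B3}

DF(B2) = ["B1", "B4"]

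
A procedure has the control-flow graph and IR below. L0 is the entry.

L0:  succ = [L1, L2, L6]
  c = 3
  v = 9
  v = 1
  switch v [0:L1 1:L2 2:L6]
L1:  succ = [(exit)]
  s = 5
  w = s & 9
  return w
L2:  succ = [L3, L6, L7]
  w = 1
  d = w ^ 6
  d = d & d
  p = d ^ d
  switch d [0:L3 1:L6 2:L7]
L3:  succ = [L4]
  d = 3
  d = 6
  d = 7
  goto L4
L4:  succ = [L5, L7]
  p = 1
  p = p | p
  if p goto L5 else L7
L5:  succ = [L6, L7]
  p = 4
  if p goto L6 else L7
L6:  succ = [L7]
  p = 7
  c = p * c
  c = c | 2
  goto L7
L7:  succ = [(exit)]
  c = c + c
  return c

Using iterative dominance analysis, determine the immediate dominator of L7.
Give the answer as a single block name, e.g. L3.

Answer: L0

Derivation:
idom tree: L1←L0 L2←L0 L3←L2 L4←L3 L5←L4 L6←L0 L7←L0
Dom at joins:
  L6: preds {L0,L2,L5}: {L0} ∩ {L0,L2} ∩ {L0,L2,L3,L4,L5} = {L0}; idom=L0
  L7: preds {L2,L4,L5,L6}: {L0,L2} ∩ {L0,L2,L3,L4} ∩ {L0,L2,L3,L4,L5} ∩ {L0,L6} = {L0}; idom=L0

idom(L7) = L0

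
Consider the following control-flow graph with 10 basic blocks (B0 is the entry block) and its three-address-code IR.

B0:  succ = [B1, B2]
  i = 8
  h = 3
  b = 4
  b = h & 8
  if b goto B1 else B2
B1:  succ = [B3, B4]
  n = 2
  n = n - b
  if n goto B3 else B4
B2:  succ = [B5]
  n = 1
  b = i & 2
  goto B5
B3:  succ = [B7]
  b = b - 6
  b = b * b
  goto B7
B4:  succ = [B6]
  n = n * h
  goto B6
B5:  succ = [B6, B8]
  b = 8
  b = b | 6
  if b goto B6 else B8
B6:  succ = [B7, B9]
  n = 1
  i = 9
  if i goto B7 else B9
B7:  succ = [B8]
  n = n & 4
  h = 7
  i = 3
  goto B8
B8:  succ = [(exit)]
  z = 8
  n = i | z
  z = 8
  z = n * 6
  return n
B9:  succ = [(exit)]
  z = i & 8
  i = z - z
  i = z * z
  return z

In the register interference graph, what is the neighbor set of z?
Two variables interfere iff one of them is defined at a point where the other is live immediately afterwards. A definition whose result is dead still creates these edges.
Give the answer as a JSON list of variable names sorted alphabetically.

Answer: ["i", "n"]

Working:
def/use:
  B0: {b,h,i} / ∅
  B1: {n} / {b}
  B2: {b,n} / {i}
  B3: {b} / {b}
  B4: {n} / {h,n}
  B5: {b} / ∅
  B6: {i,n} / ∅
  B7: {h,i,n} / {n}
  B8: {n,z} / {i}
  B9: {i,z} / {i}

Backward fixpoint:
  live B0: ∅→{b,h,i}
  live B1: {b,h}→{b,h,n}
  live B2: {i}→{i}
  live B3: {b,n}→{n}
  live B4: {h,n}→∅
  live B5: {i}→{i}
  live B6: ∅→{i,n}
  live B7: {n}→{i}
  live B8: {i}→∅
  live B9: {i}→∅

Conflict graph:
  b: {h,i,n}
  h: {b,i,n}
  i: {b,h,n,z}
  n: {b,h,i,z}
  z: {i,n}

N(z) = ["i", "n"]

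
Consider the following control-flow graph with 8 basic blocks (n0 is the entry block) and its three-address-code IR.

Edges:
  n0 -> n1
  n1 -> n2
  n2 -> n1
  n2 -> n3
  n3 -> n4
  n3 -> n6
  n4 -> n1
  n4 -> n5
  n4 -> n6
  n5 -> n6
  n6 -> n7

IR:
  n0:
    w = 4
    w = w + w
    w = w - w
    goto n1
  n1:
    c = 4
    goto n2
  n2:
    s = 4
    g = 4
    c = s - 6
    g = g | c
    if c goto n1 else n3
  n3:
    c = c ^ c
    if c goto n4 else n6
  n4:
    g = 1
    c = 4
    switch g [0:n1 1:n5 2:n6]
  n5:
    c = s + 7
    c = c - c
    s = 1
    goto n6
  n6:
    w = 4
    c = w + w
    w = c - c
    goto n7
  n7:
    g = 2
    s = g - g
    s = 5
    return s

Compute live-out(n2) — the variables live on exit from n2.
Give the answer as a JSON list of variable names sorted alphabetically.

def/use:
  n0 def {w} use ∅
  n1 def {c} use ∅
  n2 def {c,g,s} use ∅
  n3 def {c} use {c}
  n4 def {c,g} use ∅
  n5 def {c,s} use {s}
  n6 def {c,w} use ∅
  n7 def {g,s} use ∅

Live sets:
  n0 li=∅ lo=∅
  n1 li=∅ lo=∅
  n2 li=∅ lo={c,s}
  n3 li={c,s} lo={s}
  n4 li={s} lo={s}
  n5 li={s} lo=∅
  n6 li=∅ lo=∅
  n7 li=∅ lo=∅

live-out(n2) = ["c", "s"]

Answer: ["c", "s"]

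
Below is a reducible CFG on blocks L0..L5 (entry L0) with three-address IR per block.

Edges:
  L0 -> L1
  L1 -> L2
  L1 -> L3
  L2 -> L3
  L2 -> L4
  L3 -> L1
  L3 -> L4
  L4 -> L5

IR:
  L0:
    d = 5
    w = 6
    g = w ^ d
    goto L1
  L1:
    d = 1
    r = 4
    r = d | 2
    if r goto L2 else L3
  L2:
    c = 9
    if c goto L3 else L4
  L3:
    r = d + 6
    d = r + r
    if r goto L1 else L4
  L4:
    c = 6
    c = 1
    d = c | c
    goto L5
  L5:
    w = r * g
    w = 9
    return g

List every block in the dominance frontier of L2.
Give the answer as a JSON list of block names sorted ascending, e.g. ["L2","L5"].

Answer: ["L3", "L4"]

Analysis:
idom tree: L1←L0 L2←L1 L3←L1 L4←L1 L5←L4
Dom at joins:
  L1: preds {L0,L3}: {L0} ∩ {L0,L1,L3} = {L0}; idom=L0
  L3: preds {L1,L2}: {L0,L1} ∩ {L0,L1,L2} = {L0,L1}; idom=L1
  L4: preds {L2,L3}: {L0,L1,L2} ∩ {L0,L1,L3} = {L0,L1}; idom=L1

DF walk-up:
  join L1 pred L0: · stop@L0
  join L1 pred L3: L3→L1 stop@L0
  join L3 pred L1: · stop@L1
  join L3 pred L2: L2 stop@L1
  join L4 pred L2: L2 stop@L1
  join L4 pred L3: L3 stop@L1
  L0 → ∅
  L1 → {L1}
  L2 → {L3,L4}
  L3 → {L1,L4}
  L4 → ∅
  L5 → ∅

DF(L2) = ["L3", "L4"]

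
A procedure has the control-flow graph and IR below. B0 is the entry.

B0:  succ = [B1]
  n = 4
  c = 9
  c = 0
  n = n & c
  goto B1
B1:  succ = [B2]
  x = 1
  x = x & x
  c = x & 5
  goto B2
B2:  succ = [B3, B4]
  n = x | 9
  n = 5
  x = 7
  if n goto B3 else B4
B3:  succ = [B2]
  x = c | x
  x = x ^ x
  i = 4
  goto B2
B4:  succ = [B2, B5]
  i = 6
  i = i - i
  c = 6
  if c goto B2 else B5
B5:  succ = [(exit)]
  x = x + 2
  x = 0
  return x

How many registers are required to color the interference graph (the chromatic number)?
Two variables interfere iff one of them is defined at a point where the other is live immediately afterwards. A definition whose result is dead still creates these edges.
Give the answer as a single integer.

Block summaries:
  B0: {c,n} / ∅
  B1: {c,x} / ∅
  B2: {n,x} / {x}
  B3: {i,x} / {c,x}
  B4: {c,i} / ∅
  B5: {x} / {x}

Backward fixpoint:
  B0: in=∅ out=∅
  B1: in=∅ out={c,x}
  B2: in={c,x} out={c,x}
  B3: in={c,x} out={c,x}
  B4: in={x} out={c,x}
  B5: in={x} out=∅

Interfere edges:
  c↔{i,n,x}
  i↔{c,x}
  n↔{c,x}
  x↔{c,i,n}

Registers:
  {c,i,x} pairwise interfere (3-clique) ⇒ χ ≥ 3
  3-colouring: r0={c}  r1={x}  r2={i,n}
  χ = 3

Answer: 3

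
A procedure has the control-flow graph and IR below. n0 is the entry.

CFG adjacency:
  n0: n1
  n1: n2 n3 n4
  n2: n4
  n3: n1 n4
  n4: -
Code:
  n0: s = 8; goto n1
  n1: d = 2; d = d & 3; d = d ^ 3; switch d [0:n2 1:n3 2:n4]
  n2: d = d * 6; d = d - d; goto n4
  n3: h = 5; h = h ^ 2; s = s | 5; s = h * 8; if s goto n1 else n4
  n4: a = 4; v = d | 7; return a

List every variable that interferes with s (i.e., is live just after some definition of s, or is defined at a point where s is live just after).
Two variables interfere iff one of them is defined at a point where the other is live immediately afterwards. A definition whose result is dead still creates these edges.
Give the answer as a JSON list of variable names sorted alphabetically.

Answer: ["d", "h"]

Working:
Block summaries:
  n0 def {s} use ∅
  n1 def {d} use ∅
  n2 def {d} use {d}
  n3 def {h,s} use {s}
  n4 def {a,v} use {d}

Live sets:
  live n0: ∅→{s}
  live n1: {s}→{d,s}
  live n2: {d}→{d}
  live n3: {d,s}→{d,s}
  live n4: {d}→∅

Interfere edges:
  a: {d,v}
  d: {a,h,s}
  h: {d,s}
  s: {d,h}
  v: {a}

N(s) = ["d", "h"]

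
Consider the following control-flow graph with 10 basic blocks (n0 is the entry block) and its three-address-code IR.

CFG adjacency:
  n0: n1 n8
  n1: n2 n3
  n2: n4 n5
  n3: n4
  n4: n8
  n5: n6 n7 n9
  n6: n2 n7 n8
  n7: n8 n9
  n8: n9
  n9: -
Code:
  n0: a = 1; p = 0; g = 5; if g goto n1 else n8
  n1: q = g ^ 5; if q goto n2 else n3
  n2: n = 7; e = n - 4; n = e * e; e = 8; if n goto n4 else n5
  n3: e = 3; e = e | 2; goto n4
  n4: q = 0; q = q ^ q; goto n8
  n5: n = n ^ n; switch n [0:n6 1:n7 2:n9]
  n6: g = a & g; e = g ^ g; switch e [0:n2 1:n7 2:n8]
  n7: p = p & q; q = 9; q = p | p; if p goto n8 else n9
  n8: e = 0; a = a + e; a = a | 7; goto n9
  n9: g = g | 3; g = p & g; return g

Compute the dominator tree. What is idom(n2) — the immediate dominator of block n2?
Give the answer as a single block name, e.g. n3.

idom tree: n1←n0 n2←n1 n3←n1 n4←n1 n5←n2 n6←n5 n7←n5 n8←n0 n9←n0
Dom∩ at merges:
  n2: preds {n1,n6}: {n0,n1} ∩ {n0,n1,n2,n5,n6} = {n0,n1}; idom=n1
  n4: preds {n2,n3}: {n0,n1,n2} ∩ {n0,n1,n3} = {n0,n1}; idom=n1
  n7: preds {n5,n6}: {n0,n1,n2,n5} ∩ {n0,n1,n2,n5,n6} = {n0,n1,n2,n5}; idom=n5
  n8: preds {n0,n4,n6,n7}: {n0} ∩ {n0,n1,n4} ∩ {n0,n1,n2,n5,n6} ∩ {n0,n1,n2,n5,n7} = {n0}; idom=n0
  n9: preds {n5,n7,n8}: {n0,n1,n2,n5} ∩ {n0,n1,n2,n5,n7} ∩ {n0,n8} = {n0}; idom=n0

idom(n2) = n1

Answer: n1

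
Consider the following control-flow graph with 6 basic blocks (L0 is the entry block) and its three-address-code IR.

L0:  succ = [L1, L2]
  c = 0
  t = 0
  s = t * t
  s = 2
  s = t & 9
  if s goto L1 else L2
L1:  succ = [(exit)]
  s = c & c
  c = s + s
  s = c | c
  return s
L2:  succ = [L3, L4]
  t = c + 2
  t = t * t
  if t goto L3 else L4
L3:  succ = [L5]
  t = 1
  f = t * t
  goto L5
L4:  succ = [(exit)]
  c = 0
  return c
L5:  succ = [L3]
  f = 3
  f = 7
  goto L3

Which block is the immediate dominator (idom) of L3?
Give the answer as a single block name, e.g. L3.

idom tree: L1←L0 L2←L0 L3←L2 L4←L2 L5←L3
Dom∩ at merges:
  L3: preds {L2,L5}: {L0,L2} ∩ {L0,L2,L3,L5} = {L0,L2}; idom=L2

idom(L3) = L2

Answer: L2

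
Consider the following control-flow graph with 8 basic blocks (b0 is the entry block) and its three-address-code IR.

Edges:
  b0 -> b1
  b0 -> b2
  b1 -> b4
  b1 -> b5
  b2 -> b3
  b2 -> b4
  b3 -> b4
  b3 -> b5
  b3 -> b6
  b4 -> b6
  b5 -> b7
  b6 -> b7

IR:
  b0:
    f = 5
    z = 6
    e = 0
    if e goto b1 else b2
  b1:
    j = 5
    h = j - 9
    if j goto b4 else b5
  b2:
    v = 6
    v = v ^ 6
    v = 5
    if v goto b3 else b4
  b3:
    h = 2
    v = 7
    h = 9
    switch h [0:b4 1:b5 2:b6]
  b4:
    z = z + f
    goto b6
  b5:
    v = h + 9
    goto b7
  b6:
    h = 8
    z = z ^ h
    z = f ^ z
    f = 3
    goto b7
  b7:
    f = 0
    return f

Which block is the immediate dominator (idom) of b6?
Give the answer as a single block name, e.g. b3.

Answer: b0

Derivation:
idom tree: b1←b0 b2←b0 b3←b2 b4←b0 b5←b0 b6←b0 b7←b0
Join-block Dom:
  b4: preds {b1,b2,b3}: {b0,b1} ∩ {b0,b2} ∩ {b0,b2,b3} = {b0}; idom=b0
  b5: preds {b1,b3}: {b0,b1} ∩ {b0,b2,b3} = {b0}; idom=b0
  b6: preds {b3,b4}: {b0,b2,b3} ∩ {b0,b4} = {b0}; idom=b0
  b7: preds {b5,b6}: {b0,b5} ∩ {b0,b6} = {b0}; idom=b0

idom(b6) = b0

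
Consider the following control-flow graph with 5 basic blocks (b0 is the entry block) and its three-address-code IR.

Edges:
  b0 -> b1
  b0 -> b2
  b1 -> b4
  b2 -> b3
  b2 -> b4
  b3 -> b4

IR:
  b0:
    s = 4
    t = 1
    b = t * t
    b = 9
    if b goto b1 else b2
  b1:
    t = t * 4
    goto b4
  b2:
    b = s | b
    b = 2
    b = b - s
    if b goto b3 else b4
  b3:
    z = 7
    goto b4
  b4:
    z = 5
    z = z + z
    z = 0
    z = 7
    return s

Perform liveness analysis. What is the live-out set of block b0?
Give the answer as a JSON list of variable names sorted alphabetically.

Answer: ["b", "s", "t"]

Derivation:
Block summaries:
  b0 def {b,s,t} use ∅
  b1 def {t} use {t}
  b2 def {b} use {b,s}
  b3 def {z} use ∅
  b4 def {z} use {s}

Liveness:
  b0 li=∅ lo={b,s,t}
  b1 li={s,t} lo={s}
  b2 li={b,s} lo={s}
  b3 li={s} lo={s}
  b4 li={s} lo=∅

live-out(b0) = ["b", "s", "t"]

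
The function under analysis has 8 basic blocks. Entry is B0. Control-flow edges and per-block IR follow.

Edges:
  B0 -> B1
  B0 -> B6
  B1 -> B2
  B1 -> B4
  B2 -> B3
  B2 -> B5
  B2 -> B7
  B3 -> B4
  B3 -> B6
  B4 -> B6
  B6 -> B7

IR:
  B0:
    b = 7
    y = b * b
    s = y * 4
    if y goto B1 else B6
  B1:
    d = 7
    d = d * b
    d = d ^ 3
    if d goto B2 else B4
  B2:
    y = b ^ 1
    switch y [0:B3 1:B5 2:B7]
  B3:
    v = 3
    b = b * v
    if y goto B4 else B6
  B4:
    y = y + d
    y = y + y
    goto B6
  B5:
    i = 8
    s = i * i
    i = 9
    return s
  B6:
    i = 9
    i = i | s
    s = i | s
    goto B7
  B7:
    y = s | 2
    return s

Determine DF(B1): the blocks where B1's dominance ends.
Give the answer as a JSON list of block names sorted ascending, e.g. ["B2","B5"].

idom tree: B1←B0 B2←B1 B3←B2 B4←B1 B5←B2 B6←B0 B7←B0
Join-block Dom:
  B4: preds {B1,B3}: {B0,B1} ∩ {B0,B1,B2,B3} = {B0,B1}; idom=B1
  B6: preds {B0,B3,B4}: {B0} ∩ {B0,B1,B2,B3} ∩ {B0,B1,B4} = {B0}; idom=B0
  B7: preds {B2,B6}: {B0,B1,B2} ∩ {B0,B6} = {B0}; idom=B0

DF derivation:
  join B4 pred B1: · stop@B1
  join B4 pred B3: B3→B2 stop@B1
  join B6 pred B0: · stop@B0
  join B6 pred B3: B3→B2→B1 stop@B0
  join B6 pred B4: B4→B1 stop@B0
  join B7 pred B2: B2→B1 stop@B0
  join B7 pred B6: B6 stop@B0
  B0: DF=∅
  B1: DF={B6,B7}
  B2: DF={B4,B6,B7}
  B3: DF={B4,B6}
  B4: DF={B6}
  B5: DF=∅
  B6: DF={B7}
  B7: DF=∅

DF(B1) = ["B6", "B7"]

Answer: ["B6", "B7"]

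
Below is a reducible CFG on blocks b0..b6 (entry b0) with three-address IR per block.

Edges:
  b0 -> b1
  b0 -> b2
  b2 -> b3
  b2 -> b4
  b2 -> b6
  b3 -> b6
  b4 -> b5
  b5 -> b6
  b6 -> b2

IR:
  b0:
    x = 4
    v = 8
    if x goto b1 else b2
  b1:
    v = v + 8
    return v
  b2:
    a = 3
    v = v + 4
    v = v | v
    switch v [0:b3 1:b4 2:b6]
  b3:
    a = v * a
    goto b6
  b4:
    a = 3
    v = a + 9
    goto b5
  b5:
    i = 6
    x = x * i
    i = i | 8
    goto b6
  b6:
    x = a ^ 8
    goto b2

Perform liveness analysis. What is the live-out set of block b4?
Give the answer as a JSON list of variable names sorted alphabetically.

def/use:
  b0 def {v,x} use ∅
  b1 def {v} use {v}
  b2 def {a,v} use {v}
  b3 def {a} use {a,v}
  b4 def {a,v} use ∅
  b5 def {i,x} use {x}
  b6 def {x} use {a}

Liveness:
  live b0: ∅→{v,x}
  live b1: {v}→∅
  live b2: {v,x}→{a,v,x}
  live b3: {a,v}→{a,v}
  live b4: {x}→{a,v,x}
  live b5: {a,v,x}→{a,v}
  live b6: {a,v}→{v,x}

live-out(b4) = ["a", "v", "x"]

Answer: ["a", "v", "x"]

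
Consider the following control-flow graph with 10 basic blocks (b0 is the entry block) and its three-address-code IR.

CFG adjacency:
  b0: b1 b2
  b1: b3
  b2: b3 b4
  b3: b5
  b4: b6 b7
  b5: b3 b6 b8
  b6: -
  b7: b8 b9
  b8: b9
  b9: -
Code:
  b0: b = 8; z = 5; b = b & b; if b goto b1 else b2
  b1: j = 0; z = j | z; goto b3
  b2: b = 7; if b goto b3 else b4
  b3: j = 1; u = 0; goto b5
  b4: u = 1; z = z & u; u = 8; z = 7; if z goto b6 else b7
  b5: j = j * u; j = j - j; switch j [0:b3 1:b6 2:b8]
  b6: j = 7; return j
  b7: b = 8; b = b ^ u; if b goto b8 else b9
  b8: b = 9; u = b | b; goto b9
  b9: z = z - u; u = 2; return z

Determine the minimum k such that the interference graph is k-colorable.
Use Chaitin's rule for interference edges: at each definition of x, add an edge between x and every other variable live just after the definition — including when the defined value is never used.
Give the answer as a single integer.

Block summaries:
  b0 def {b,z} use ∅
  b1 def {j,z} use {z}
  b2 def {b} use ∅
  b3 def {j,u} use ∅
  b4 def {u,z} use {z}
  b5 def {j} use {j,u}
  b6 def {j} use ∅
  b7 def {b} use {u}
  b8 def {b,u} use ∅
  b9 def {u,z} use {u,z}

Liveness:
  b0 li=∅ lo={z}
  b1 li={z} lo={z}
  b2 li={z} lo={z}
  b3 li={z} lo={j,u,z}
  b4 li={z} lo={u,z}
  b5 li={j,u,z} lo={z}
  b6 li=∅ lo=∅
  b7 li={u,z} lo={u,z}
  b8 li={z} lo={u,z}
  b9 li={u,z} lo=∅

Conflict graph:
  b — {u,z}
  j — {u,z}
  u — {b,j,z}
  z — {b,j,u}

Registers:
  clique {b,u,z} ⇒ need ≥ 3
  3-colouring: r0={u}  r1={z}  r2={b,j}
  χ = 3

Answer: 3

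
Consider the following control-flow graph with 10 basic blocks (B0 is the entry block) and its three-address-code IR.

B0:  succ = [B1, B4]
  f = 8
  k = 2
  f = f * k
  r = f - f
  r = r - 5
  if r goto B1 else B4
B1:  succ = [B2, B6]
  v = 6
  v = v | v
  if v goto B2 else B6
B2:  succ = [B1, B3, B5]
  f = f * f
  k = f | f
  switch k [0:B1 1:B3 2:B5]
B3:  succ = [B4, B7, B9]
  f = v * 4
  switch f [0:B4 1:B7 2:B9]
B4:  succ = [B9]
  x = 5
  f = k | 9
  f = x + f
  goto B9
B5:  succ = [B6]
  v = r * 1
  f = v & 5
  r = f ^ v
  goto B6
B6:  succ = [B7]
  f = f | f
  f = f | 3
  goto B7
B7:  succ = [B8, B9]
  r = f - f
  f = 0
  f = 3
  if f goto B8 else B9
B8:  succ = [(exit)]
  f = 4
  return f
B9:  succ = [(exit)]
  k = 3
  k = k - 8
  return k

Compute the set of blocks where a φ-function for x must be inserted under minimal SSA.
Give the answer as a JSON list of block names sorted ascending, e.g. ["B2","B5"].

Answer: ["B9"]

Working:
idom tree: B1←B0 B2←B1 B3←B2 B4←B0 B5←B2 B6←B1 B7←B1 B8←B7 B9←B0
Dom at joins:
  B1: preds {B0,B2}: {B0} ∩ {B0,B1,B2} = {B0}; idom=B0
  B4: preds {B0,B3}: {B0} ∩ {B0,B1,B2,B3} = {B0}; idom=B0
  B6: preds {B1,B5}: {B0,B1} ∩ {B0,B1,B2,B5} = {B0,B1}; idom=B1
  B7: preds {B3,B6}: {B0,B1,B2,B3} ∩ {B0,B1,B6} = {B0,B1}; idom=B1
  B9: preds {B3,B4,B7}: {B0,B1,B2,B3} ∩ {B0,B4} ∩ {B0,B1,B7} = {B0}; idom=B0

Frontier:
  B1←B0: walk · to B0
  B1←B2: walk B2→B1 to B0
  B4←B0: walk · to B0
  B4←B3: walk B3→B2→B1 to B0
  B6←B1: walk · to B1
  B6←B5: walk B5→B2 to B1
  B7←B3: walk B3→B2 to B1
  B7←B6: walk B6 to B1
  B9←B3: walk B3→B2→B1 to B0
  B9←B4: walk B4 to B0
  B9←B7: walk B7→B1 to B0
  B0 → ∅
  B1 → {B1,B4,B9}
  B2 → {B1,B4,B6,B7,B9}
  B3 → {B4,B7,B9}
  B4 → {B9}
  B5 → {B6}
  B6 → {B7}
  B7 → {B9}
  B8 → ∅
  B9 → ∅

φ for x: defs {B4}
  DF⁺ = {B9}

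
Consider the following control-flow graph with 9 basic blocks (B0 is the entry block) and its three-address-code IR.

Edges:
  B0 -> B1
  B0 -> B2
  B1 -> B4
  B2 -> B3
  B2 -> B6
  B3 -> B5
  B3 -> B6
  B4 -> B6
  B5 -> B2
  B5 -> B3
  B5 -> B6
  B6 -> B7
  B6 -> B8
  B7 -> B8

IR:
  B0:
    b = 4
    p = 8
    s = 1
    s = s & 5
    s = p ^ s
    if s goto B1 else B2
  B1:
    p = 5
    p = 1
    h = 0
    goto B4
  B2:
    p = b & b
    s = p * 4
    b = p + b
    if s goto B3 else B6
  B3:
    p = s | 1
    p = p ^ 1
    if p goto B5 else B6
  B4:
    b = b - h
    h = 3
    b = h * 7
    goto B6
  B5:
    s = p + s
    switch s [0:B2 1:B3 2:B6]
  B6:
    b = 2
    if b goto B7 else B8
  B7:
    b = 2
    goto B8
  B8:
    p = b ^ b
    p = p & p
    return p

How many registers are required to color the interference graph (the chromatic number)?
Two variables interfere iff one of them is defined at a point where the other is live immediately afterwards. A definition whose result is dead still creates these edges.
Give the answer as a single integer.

Answer: 3

Working:
Per-block:
  B0: {b,p,s} / ∅
  B1: {h,p} / ∅
  B2: {b,p,s} / {b}
  B3: {p} / {s}
  B4: {b,h} / {b,h}
  B5: {s} / {p,s}
  B6: {b} / ∅
  B7: {b} / ∅
  B8: {p} / {b}

Live sets:
  B0 li=∅ lo={b}
  B1 li={b} lo={b,h}
  B2 li={b} lo={b,s}
  B3 li={b,s} lo={b,p,s}
  B4 li={b,h} lo=∅
  B5 li={b,p,s} lo={b,s}
  B6 li=∅ lo={b}
  B7 li=∅ lo={b}
  B8 li={b} lo=∅

Conflict graph:
  b: {h,p,s}
  h: {b}
  p: {b,s}
  s: {b,p}

Colouring:
  lower bound: {b,p,s} mutually conflict ⇒ χ ≥ 3
  assign b→c0 h→c1 p→c1 s→c2 — no edge inside a register ⇒ χ ≤ 3
  χ = 3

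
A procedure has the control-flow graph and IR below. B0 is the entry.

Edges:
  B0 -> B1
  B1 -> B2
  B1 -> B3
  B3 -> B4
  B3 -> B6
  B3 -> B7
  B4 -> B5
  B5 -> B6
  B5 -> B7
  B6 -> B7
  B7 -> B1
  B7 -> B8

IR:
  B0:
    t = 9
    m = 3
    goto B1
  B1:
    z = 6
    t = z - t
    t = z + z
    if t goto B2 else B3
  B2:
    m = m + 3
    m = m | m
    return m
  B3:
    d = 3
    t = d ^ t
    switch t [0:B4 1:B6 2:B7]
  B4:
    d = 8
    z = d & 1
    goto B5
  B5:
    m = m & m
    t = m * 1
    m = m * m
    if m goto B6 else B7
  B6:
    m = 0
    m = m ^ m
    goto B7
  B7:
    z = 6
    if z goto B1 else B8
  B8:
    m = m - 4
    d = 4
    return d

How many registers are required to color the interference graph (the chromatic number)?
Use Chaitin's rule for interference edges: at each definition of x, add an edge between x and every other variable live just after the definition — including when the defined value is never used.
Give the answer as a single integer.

def/use:
  B0: def={m,t} ue=∅
  B1: def={t,z} ue={t}
  B2: def={m} ue={m}
  B3: def={d,t} ue={t}
  B4: def={d,z} ue=∅
  B5: def={m,t} ue={m}
  B6: def={m} ue=∅
  B7: def={z} ue=∅
  B8: def={d,m} ue={m}

Live sets:
  live B0: ∅→{m,t}
  live B1: {m,t}→{m,t}
  live B2: {m}→∅
  live B3: {m,t}→{m,t}
  live B4: {m}→{m}
  live B5: {m}→{m,t}
  live B6: {t}→{m,t}
  live B7: {m,t}→{m,t}
  live B8: {m}→∅

Interference:
  d↔{m,t}
  m↔{d,t,z}
  t↔{d,m,z}
  z↔{m,t}

Colouring:
  lower bound: {d,m,t} mutually conflict ⇒ χ ≥ 3
  assign d→r2 m→r0 t→r1 z→r2 — no edge inside a register ⇒ χ ≤ 3
  χ = 3

Answer: 3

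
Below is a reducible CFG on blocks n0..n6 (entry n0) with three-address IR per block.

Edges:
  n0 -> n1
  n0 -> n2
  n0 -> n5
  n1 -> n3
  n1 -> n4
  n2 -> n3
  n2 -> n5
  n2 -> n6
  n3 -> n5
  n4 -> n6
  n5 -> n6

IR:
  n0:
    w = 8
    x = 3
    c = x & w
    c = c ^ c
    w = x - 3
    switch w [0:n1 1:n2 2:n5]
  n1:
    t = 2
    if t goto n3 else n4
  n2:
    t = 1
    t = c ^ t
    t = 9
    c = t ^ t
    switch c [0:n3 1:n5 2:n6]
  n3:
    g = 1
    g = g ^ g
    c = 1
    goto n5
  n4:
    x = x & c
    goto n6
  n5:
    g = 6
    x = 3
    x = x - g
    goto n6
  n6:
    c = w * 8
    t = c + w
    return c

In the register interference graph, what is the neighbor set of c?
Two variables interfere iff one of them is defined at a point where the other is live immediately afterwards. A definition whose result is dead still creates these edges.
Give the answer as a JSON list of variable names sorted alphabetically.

Block summaries:
  n0: def={c,w,x} ue=∅
  n1: def={t} ue=∅
  n2: def={c,t} ue={c}
  n3: def={c,g} ue=∅
  n4: def={x} ue={c,x}
  n5: def={g,x} ue=∅
  n6: def={c,t} ue={w}

Liveness:
  live n0: ∅→{c,w,x}
  live n1: {c,w,x}→{c,w,x}
  live n2: {c,w}→{w}
  live n3: {w}→{w}
  live n4: {c,w,x}→{w}
  live n5: {w}→{w}
  live n6: {w}→∅

Interfere edges:
  c: {t,w,x}
  g: {w,x}
  t: {c,w,x}
  w: {c,g,t,x}
  x: {c,g,t,w}

N(c) = ["t", "w", "x"]

Answer: ["t", "w", "x"]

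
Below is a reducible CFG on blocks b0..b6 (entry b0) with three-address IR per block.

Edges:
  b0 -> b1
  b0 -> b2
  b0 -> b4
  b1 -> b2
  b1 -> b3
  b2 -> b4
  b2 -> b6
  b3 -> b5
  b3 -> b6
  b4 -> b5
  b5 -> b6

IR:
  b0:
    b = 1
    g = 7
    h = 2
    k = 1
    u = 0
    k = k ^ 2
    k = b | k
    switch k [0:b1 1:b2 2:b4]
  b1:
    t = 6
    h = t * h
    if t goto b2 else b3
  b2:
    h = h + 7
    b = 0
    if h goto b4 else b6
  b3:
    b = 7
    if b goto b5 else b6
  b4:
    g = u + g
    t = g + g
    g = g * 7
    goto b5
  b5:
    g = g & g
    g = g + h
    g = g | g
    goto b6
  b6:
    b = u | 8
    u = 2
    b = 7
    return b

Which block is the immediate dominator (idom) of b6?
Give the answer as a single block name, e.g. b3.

idom tree: b1←b0 b2←b0 b3←b1 b4←b0 b5←b0 b6←b0
Dom at joins:
  b2: preds {b0,b1}: {b0} ∩ {b0,b1} = {b0}; idom=b0
  b4: preds {b0,b2}: {b0} ∩ {b0,b2} = {b0}; idom=b0
  b5: preds {b3,b4}: {b0,b1,b3} ∩ {b0,b4} = {b0}; idom=b0
  b6: preds {b2,b3,b5}: {b0,b2} ∩ {b0,b1,b3} ∩ {b0,b5} = {b0}; idom=b0

idom(b6) = b0

Answer: b0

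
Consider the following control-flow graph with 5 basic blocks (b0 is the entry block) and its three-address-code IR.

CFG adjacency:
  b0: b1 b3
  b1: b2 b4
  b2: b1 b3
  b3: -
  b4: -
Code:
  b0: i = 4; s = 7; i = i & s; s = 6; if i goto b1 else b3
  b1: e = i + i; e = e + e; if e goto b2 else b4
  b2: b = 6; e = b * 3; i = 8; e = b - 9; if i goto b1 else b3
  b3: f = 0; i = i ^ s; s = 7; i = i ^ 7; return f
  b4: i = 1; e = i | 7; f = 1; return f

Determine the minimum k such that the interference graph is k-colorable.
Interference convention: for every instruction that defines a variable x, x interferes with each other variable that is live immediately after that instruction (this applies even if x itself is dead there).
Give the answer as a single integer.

Answer: 4

Analysis:
Block summaries:
  b0 def {i,s} use ∅
  b1 def {e} use {i}
  b2 def {b,e,i} use ∅
  b3 def {f,i,s} use {i,s}
  b4 def {e,f,i} use ∅

Liveness:
  b0 li=∅ lo={i,s}
  b1 li={i,s} lo={s}
  b2 li={s} lo={i,s}
  b3 li={i,s} lo=∅
  b4 li=∅ lo=∅

Interfere edges:
  b↔{e,i,s}
  e↔{b,i,s}
  f↔{i,s}
  i↔{b,e,f,s}
  s↔{b,e,f,i}

Colouring:
  clique {b,e,i,s} ⇒ need ≥ 4
  4-colouring: c0={i}  c1={s}  c2={b,f}  c3={e}
  χ = 4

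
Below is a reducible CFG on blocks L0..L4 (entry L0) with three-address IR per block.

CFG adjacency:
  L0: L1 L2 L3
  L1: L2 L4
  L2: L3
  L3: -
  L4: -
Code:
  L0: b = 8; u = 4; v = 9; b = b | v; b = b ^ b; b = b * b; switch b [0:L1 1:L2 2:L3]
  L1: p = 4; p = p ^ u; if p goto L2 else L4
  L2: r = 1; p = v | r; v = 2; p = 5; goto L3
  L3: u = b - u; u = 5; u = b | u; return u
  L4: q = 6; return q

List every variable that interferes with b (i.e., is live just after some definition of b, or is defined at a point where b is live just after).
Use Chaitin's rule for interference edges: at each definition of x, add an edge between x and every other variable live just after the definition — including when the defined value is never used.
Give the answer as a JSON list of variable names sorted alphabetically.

Per-block:
  L0: def={b,u,v} ue=∅
  L1: def={p} ue={u}
  L2: def={p,r,v} ue={v}
  L3: def={u} ue={b,u}
  L4: def={q} ue=∅

Live sets:
  L0: in=∅ out={b,u,v}
  L1: in={b,u,v} out={b,u,v}
  L2: in={b,u,v} out={b,u}
  L3: in={b,u} out=∅
  L4: in=∅ out=∅

Interference:
  b — {p,r,u,v}
  p — {b,u,v}
  q — ∅
  r — {b,u,v}
  u — {b,p,r,v}
  v — {b,p,r,u}

N(b) = ["p", "r", "u", "v"]

Answer: ["p", "r", "u", "v"]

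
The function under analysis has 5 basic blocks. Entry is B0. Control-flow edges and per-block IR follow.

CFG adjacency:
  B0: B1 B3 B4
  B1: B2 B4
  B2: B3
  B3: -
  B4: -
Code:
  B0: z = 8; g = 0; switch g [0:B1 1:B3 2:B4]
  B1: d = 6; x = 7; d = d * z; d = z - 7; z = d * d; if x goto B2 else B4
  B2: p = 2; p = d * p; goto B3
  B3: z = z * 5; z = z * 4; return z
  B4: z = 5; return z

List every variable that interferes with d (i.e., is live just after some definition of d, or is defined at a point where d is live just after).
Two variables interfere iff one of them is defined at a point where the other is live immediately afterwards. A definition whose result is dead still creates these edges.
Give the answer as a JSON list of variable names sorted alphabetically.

Per-block:
  B0: {g,z} / ∅
  B1: {d,x,z} / {z}
  B2: {p} / {d}
  B3: {z} / {z}
  B4: {z} / ∅

Backward fixpoint:
  B0 li=∅ lo={z}
  B1 li={z} lo={d,z}
  B2 li={d,z} lo={z}
  B3 li={z} lo=∅
  B4 li=∅ lo=∅

Interfere edges:
  d — {p,x,z}
  g — {z}
  p — {d,z}
  x — {d,z}
  z — {d,g,p,x}

N(d) = ["p", "x", "z"]

Answer: ["p", "x", "z"]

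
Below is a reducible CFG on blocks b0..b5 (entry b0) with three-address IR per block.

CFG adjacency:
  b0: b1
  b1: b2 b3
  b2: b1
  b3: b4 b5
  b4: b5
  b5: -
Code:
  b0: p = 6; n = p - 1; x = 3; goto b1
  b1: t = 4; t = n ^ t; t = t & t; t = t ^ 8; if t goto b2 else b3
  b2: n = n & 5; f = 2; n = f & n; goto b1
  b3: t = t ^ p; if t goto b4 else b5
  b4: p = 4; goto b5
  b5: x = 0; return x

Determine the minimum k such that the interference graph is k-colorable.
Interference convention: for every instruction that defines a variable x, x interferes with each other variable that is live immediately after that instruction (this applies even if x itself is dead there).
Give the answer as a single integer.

Block summaries:
  b0: def={n,p,x} ue=∅
  b1: def={t} ue={n}
  b2: def={f,n} ue={n}
  b3: def={t} ue={p,t}
  b4: def={p} ue=∅
  b5: def={x} ue=∅

Liveness:
  live b0: ∅→{n,p}
  live b1: {n,p}→{n,p,t}
  live b2: {n,p}→{n,p}
  live b3: {p,t}→∅
  live b4: ∅→∅
  live b5: ∅→∅

Conflict graph:
  f↔{n,p}
  n↔{f,p,t,x}
  p↔{f,n,t,x}
  t↔{n,p}
  x↔{n,p}

Colouring:
  {f,n,p} pairwise interfere (3-clique) ⇒ χ ≥ 3
  3-colouring: r0={n}  r1={p}  r2={f,t,x}
  χ = 3

Answer: 3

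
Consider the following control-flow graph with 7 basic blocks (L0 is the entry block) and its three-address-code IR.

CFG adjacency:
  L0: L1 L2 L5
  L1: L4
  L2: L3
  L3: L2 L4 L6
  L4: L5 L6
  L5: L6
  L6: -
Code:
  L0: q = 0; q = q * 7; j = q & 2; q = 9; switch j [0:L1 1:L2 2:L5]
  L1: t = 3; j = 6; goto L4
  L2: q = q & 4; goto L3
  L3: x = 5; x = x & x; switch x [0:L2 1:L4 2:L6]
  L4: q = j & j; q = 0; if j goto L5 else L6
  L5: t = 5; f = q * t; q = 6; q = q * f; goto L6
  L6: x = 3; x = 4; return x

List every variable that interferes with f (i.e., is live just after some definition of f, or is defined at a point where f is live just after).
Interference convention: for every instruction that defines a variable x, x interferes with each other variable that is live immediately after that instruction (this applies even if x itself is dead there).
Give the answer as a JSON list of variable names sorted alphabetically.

Per-block:
  L0: {j,q} / ∅
  L1: {j,t} / ∅
  L2: {q} / {q}
  L3: {x} / ∅
  L4: {q} / {j}
  L5: {f,q,t} / {q}
  L6: {x} / ∅

Liveness:
  L0 li=∅ lo={j,q}
  L1 li=∅ lo={j}
  L2 li={j,q} lo={j,q}
  L3 li={j,q} lo={j,q}
  L4 li={j} lo={q}
  L5 li={q} lo=∅
  L6 li=∅ lo=∅

Interfere edges:
  f: {q}
  j: {q,x}
  q: {f,j,t,x}
  t: {q}
  x: {j,q}

N(f) = ["q"]

Answer: ["q"]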